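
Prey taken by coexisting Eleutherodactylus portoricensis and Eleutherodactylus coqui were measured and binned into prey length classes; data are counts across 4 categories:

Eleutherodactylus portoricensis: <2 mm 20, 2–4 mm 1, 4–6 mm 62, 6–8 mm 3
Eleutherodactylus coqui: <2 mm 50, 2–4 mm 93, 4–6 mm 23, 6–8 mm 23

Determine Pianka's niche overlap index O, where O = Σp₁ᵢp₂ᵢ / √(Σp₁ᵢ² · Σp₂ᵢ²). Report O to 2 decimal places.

0.36

Proportions for Eleutherodactylus portoricensis (n=86): 20/86=0.2326, 1/86=0.0116, 62/86=0.7209, 3/86=0.0349
Proportions for Eleutherodactylus coqui (n=189): 50/189=0.2646, 93/189=0.4921, 23/189=0.1217, 23/189=0.1217
Σ p₁ᵢp₂ᵢ = 0.061546 + 0.005708 + 0.087734 + 0.004247 = 0.159235
Σp_1ᵢ² = 0.2326² + 0.0116² + 0.7209² + 0.0349² = 0.054103 + 0.000135 + 0.519697 + 0.001218 = 0.575153
Σp_2ᵢ² = 0.2646² + 0.4921² + 0.1217² + 0.1217² = 0.070013 + 0.242162 + 0.014811 + 0.014811 = 0.341797
O = 0.159235 / √(0.575153 × 0.341797) = 0.159235 / 0.4433797 = 0.3591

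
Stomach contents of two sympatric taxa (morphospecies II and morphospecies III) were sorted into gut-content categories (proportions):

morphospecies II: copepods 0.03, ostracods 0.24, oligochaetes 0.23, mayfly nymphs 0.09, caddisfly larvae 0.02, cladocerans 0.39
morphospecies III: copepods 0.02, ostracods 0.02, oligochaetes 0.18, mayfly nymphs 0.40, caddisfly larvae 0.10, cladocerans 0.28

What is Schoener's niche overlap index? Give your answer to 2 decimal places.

0.61

Σ|p₁ᵢ − p₂ᵢ| = 0.01 + 0.22 + 0.05 + 0.31 + 0.08 + 0.11 = 0.78
D = 1 − ½ × 0.78 = 1 − 0.390 = 0.6100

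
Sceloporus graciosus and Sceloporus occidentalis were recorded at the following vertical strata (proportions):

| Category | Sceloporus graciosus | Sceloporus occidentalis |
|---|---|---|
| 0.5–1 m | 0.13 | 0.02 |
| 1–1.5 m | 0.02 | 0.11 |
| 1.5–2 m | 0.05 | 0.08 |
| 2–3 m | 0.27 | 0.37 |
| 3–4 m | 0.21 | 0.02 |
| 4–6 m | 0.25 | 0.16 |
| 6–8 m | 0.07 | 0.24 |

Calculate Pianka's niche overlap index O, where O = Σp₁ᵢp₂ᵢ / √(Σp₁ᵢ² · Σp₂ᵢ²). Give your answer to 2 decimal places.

Σ p₁ᵢp₂ᵢ = 0.0026 + 0.0022 + 0.0040 + 0.0999 + 0.0042 + 0.0400 + 0.0168 = 0.1697
Σp_1ᵢ² = 0.13² + 0.02² + 0.05² + 0.27² + 0.21² + 0.25² + 0.07² = 0.0169 + 0.0004 + 0.0025 + 0.0729 + 0.0441 + 0.0625 + 0.0049 = 0.2042
Σp_2ᵢ² = 0.02² + 0.11² + 0.08² + 0.37² + 0.02² + 0.16² + 0.24² = 0.0004 + 0.0121 + 0.0064 + 0.1369 + 0.0004 + 0.0256 + 0.0576 = 0.2394
O = 0.1697 / √(0.2042 × 0.2394) = 0.1697 / 0.22110 = 0.7675

0.77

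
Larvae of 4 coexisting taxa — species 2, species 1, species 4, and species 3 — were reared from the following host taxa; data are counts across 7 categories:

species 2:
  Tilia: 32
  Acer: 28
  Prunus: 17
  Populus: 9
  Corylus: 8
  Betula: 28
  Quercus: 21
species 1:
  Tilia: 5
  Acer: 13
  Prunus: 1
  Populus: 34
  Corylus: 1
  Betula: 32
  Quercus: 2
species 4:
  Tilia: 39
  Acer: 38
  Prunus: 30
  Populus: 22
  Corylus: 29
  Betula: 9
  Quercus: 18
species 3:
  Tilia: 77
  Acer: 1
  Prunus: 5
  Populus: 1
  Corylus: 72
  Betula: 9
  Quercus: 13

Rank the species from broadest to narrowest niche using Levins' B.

species 4 > species 2 > species 1 > species 3

Proportions for species 2 (n=143): 32/143=0.2238, 28/143=0.1958, 17/143=0.1189, 9/143=0.0629, 8/143=0.0559, 28/143=0.1958, 21/143=0.1469
Proportions for species 1 (n=88): 5/88=0.0568, 13/88=0.1477, 1/88=0.0114, 34/88=0.3864, 1/88=0.0114, 32/88=0.3636, 2/88=0.0227
Proportions for species 4 (n=185): 39/185=0.2108, 38/185=0.2054, 30/185=0.1622, 22/185=0.1189, 29/185=0.1568, 9/185=0.0486, 18/185=0.0973
Proportions for species 3 (n=178): 77/178=0.4326, 1/178=0.0056, 5/178=0.0281, 1/178=0.0056, 72/178=0.4045, 9/178=0.0506, 13/178=0.0730
Σp_2ᵢ² = 0.2238² + 0.1958² + 0.1189² + 0.0629² + 0.0559² + 0.1958² + 0.1469² = 0.050086 + 0.038338 + 0.014137 + 0.003956 + 0.003125 + 0.038338 + 0.021580 = 0.169560
B_2 = 1 / 0.169560 = 5.8976
Σp_1ᵢ² = 0.0568² + 0.1477² + 0.0114² + 0.3864² + 0.0114² + 0.3636² + 0.0227² = 0.003226 + 0.021815 + 0.000130 + 0.149305 + 0.000130 + 0.132205 + 0.000515 = 0.307326
B_1 = 1 / 0.307326 = 3.2539
Σp_4ᵢ² = 0.2108² + 0.2054² + 0.1622² + 0.1189² + 0.1568² + 0.0486² + 0.0973² = 0.044437 + 0.042189 + 0.026309 + 0.014137 + 0.024586 + 0.002362 + 0.009467 = 0.163487
B_4 = 1 / 0.163487 = 6.1167
Σp_3ᵢ² = 0.4326² + 0.0056² + 0.0281² + 0.0056² + 0.4045² + 0.0506² + 0.0730² = 0.187143 + 0.000031 + 0.000790 + 0.000031 + 0.163620 + 0.002560 + 0.005329 = 0.359504
B_3 = 1 / 0.359504 = 2.7816
Ranking by B (broadest → narrowest): species 4 (6.12) > species 2 (5.90) > species 1 (3.25) > species 3 (2.78)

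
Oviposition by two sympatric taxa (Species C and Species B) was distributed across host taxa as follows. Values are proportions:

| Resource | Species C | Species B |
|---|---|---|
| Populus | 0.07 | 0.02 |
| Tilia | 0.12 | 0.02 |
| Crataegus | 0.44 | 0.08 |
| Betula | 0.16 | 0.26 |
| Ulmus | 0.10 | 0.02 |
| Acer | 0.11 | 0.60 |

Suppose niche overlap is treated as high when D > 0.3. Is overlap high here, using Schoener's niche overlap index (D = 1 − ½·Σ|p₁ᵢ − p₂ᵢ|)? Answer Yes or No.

Yes

Σ|p₁ᵢ − p₂ᵢ| = 0.05 + 0.10 + 0.36 + 0.10 + 0.08 + 0.49 = 1.18
D = 1 − ½ × 1.18 = 1 − 0.590 = 0.4100
D = 0.4100 > 0.3 → Yes.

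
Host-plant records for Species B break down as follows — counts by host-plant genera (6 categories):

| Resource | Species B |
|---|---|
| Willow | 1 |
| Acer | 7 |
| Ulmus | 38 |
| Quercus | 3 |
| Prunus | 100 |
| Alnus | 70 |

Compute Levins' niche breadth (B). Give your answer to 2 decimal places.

Proportions for Species B (n=219): 1/219=0.0046, 7/219=0.0320, 38/219=0.1735, 3/219=0.0137, 100/219=0.4566, 70/219=0.3196
Σpᵢ² = 0.0046² + 0.0320² + 0.1735² + 0.0137² + 0.4566² + 0.3196² = 0.000021 + 0.001024 + 0.030102 + 0.000188 + 0.208484 + 0.102144 = 0.341963
B = 1 / 0.341963 = 2.9243

2.92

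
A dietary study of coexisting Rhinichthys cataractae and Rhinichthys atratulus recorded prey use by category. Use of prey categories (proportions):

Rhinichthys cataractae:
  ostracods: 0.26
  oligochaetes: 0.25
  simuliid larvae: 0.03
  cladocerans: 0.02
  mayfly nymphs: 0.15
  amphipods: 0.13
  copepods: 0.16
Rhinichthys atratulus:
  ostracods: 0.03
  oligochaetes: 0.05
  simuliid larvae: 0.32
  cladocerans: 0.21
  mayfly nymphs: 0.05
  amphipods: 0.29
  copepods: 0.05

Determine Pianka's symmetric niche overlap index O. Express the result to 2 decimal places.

Σ p₁ᵢp₂ᵢ = 0.0078 + 0.0125 + 0.0096 + 0.0042 + 0.0075 + 0.0377 + 0.0080 = 0.0873
Σp_1ᵢ² = 0.26² + 0.25² + 0.03² + 0.02² + 0.15² + 0.13² + 0.16² = 0.0676 + 0.0625 + 0.0009 + 0.0004 + 0.0225 + 0.0169 + 0.0256 = 0.1964
Σp_2ᵢ² = 0.03² + 0.05² + 0.32² + 0.21² + 0.05² + 0.29² + 0.05² = 0.0009 + 0.0025 + 0.1024 + 0.0441 + 0.0025 + 0.0841 + 0.0025 = 0.2390
O = 0.0873 / √(0.1964 × 0.2390) = 0.0873 / 0.21666 = 0.4029

0.40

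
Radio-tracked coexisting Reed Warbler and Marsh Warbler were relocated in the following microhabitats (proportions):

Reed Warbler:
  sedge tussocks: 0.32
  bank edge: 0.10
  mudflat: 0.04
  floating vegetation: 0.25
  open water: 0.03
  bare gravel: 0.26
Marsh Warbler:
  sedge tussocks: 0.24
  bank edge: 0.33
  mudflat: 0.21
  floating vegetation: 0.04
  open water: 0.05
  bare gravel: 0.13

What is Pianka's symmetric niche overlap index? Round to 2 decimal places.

Σ p₁ᵢp₂ᵢ = 0.0768 + 0.0330 + 0.0084 + 0.0100 + 0.0015 + 0.0338 = 0.1635
Σp_1ᵢ² = 0.32² + 0.10² + 0.04² + 0.25² + 0.03² + 0.26² = 0.1024 + 0.0100 + 0.0016 + 0.0625 + 0.0009 + 0.0676 = 0.2450
Σp_2ᵢ² = 0.24² + 0.33² + 0.21² + 0.04² + 0.05² + 0.13² = 0.0576 + 0.1089 + 0.0441 + 0.0016 + 0.0025 + 0.0169 = 0.2316
O = 0.1635 / √(0.2450 × 0.2316) = 0.1635 / 0.23821 = 0.6864

0.69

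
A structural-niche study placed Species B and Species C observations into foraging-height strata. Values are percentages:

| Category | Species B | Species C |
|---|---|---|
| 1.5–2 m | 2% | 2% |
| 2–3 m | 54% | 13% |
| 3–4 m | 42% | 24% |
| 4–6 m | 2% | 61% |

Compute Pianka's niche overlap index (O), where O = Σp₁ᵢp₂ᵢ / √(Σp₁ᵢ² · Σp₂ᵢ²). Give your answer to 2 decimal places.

Convert percentages to proportions (divide by 100).
Σ p₁ᵢp₂ᵢ = 0.0004 + 0.0702 + 0.1008 + 0.0122 = 0.1836
Σp_1ᵢ² = 0.02² + 0.54² + 0.42² + 0.02² = 0.0004 + 0.2916 + 0.1764 + 0.0004 = 0.4688
Σp_2ᵢ² = 0.02² + 0.13² + 0.24² + 0.61² = 0.0004 + 0.0169 + 0.0576 + 0.3721 = 0.4470
O = 0.1836 / √(0.4688 × 0.4470) = 0.1836 / 0.45777 = 0.4011

0.40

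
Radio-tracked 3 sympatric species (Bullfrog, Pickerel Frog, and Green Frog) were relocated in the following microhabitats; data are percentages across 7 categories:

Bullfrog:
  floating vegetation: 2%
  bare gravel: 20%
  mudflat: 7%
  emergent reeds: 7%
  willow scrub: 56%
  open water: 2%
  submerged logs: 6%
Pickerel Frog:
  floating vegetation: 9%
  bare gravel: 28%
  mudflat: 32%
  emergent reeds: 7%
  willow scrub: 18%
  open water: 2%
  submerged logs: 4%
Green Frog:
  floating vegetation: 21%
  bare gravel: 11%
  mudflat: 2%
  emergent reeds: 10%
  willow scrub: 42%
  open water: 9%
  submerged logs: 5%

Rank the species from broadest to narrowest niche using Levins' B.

Pickerel Frog > Green Frog > Bullfrog

Convert percentages to proportions (divide by 100).
Σp_Bullᵢ² = 0.02² + 0.20² + 0.07² + 0.07² + 0.56² + 0.02² + 0.06² = 0.0004 + 0.0400 + 0.0049 + 0.0049 + 0.3136 + 0.0004 + 0.0036 = 0.3678
B_Bull = 1 / 0.3678 = 2.7189
Σp_Pickᵢ² = 0.09² + 0.28² + 0.32² + 0.07² + 0.18² + 0.02² + 0.04² = 0.0081 + 0.0784 + 0.1024 + 0.0049 + 0.0324 + 0.0004 + 0.0016 = 0.2282
B_Pick = 1 / 0.2282 = 4.3821
Σp_Greeᵢ² = 0.21² + 0.11² + 0.02² + 0.10² + 0.42² + 0.09² + 0.05² = 0.0441 + 0.0121 + 0.0004 + 0.0100 + 0.1764 + 0.0081 + 0.0025 = 0.2536
B_Gree = 1 / 0.2536 = 3.9432
Ranking by B (broadest → narrowest): Pickerel Frog (4.38) > Green Frog (3.94) > Bullfrog (2.72)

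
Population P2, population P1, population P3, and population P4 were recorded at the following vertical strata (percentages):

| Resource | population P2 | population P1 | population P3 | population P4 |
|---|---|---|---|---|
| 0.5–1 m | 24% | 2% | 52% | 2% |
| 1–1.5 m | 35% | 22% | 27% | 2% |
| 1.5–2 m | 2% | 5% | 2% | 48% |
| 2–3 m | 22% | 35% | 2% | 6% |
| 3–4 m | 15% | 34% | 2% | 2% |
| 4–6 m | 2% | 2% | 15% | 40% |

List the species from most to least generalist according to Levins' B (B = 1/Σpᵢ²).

population P2 > population P1 > population P3 > population P4

Convert percentages to proportions (divide by 100).
Σp_P2ᵢ² = 0.24² + 0.35² + 0.02² + 0.22² + 0.15² + 0.02² = 0.0576 + 0.1225 + 0.0004 + 0.0484 + 0.0225 + 0.0004 = 0.2518
B_P2 = 1 / 0.2518 = 3.9714
Σp_P1ᵢ² = 0.02² + 0.22² + 0.05² + 0.35² + 0.34² + 0.02² = 0.0004 + 0.0484 + 0.0025 + 0.1225 + 0.1156 + 0.0004 = 0.2898
B_P1 = 1 / 0.2898 = 3.4507
Σp_P3ᵢ² = 0.52² + 0.27² + 0.02² + 0.02² + 0.02² + 0.15² = 0.2704 + 0.0729 + 0.0004 + 0.0004 + 0.0004 + 0.0225 = 0.3670
B_P3 = 1 / 0.3670 = 2.7248
Σp_P4ᵢ² = 0.02² + 0.02² + 0.48² + 0.06² + 0.02² + 0.40² = 0.0004 + 0.0004 + 0.2304 + 0.0036 + 0.0004 + 0.1600 = 0.3952
B_P4 = 1 / 0.3952 = 2.5304
Ranking by B (broadest → narrowest): population P2 (3.97) > population P1 (3.45) > population P3 (2.72) > population P4 (2.53)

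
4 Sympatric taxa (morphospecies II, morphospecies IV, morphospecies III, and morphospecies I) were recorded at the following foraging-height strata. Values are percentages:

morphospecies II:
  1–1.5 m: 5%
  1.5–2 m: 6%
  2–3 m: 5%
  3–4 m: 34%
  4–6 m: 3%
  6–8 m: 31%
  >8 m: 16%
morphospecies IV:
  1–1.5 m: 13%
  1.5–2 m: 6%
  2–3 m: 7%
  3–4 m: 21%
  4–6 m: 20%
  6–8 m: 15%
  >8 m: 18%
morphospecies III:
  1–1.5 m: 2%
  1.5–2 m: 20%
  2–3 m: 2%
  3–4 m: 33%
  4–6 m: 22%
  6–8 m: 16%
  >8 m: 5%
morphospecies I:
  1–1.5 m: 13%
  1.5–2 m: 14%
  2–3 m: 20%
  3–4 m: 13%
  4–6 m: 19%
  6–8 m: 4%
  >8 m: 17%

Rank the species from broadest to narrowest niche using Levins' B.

morphospecies I > morphospecies IV > morphospecies III > morphospecies II

Convert percentages to proportions (divide by 100).
Σp_IIᵢ² = 0.05² + 0.06² + 0.05² + 0.34² + 0.03² + 0.31² + 0.16² = 0.0025 + 0.0036 + 0.0025 + 0.1156 + 0.0009 + 0.0961 + 0.0256 = 0.2468
B_II = 1 / 0.2468 = 4.0519
Σp_IVᵢ² = 0.13² + 0.06² + 0.07² + 0.21² + 0.20² + 0.15² + 0.18² = 0.0169 + 0.0036 + 0.0049 + 0.0441 + 0.0400 + 0.0225 + 0.0324 = 0.1644
B_IV = 1 / 0.1644 = 6.0827
Σp_IIIᵢ² = 0.02² + 0.20² + 0.02² + 0.33² + 0.22² + 0.16² + 0.05² = 0.0004 + 0.0400 + 0.0004 + 0.1089 + 0.0484 + 0.0256 + 0.0025 = 0.2262
B_III = 1 / 0.2262 = 4.4209
Σp_Iᵢ² = 0.13² + 0.14² + 0.20² + 0.13² + 0.19² + 0.04² + 0.17² = 0.0169 + 0.0196 + 0.0400 + 0.0169 + 0.0361 + 0.0016 + 0.0289 = 0.1600
B_I = 1 / 0.1600 = 6.2500
Ranking by B (broadest → narrowest): morphospecies I (6.25) > morphospecies IV (6.08) > morphospecies III (4.42) > morphospecies II (4.05)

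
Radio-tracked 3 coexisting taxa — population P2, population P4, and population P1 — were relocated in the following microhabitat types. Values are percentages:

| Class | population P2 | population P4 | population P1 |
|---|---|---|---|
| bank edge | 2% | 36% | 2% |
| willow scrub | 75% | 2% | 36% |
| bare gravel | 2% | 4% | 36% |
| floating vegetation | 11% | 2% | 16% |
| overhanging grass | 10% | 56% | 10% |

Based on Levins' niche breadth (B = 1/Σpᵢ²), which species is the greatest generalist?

population P1

Convert percentages to proportions (divide by 100).
Σp_P2ᵢ² = 0.02² + 0.75² + 0.02² + 0.11² + 0.10² = 0.0004 + 0.5625 + 0.0004 + 0.0121 + 0.0100 = 0.5854
B_P2 = 1 / 0.5854 = 1.7082
Σp_P4ᵢ² = 0.36² + 0.02² + 0.04² + 0.02² + 0.56² = 0.1296 + 0.0004 + 0.0016 + 0.0004 + 0.3136 = 0.4456
B_P4 = 1 / 0.4456 = 2.2442
Σp_P1ᵢ² = 0.02² + 0.36² + 0.36² + 0.16² + 0.10² = 0.0004 + 0.1296 + 0.1296 + 0.0256 + 0.0100 = 0.2952
B_P1 = 1 / 0.2952 = 3.3875
Highest B → broadest niche (most generalist): population P1 (B = 3.39).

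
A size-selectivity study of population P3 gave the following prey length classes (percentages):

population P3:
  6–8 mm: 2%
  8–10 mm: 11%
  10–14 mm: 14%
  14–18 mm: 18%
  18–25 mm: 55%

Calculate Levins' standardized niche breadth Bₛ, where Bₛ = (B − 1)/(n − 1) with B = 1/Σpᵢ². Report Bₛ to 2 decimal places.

0.43

Convert percentages to proportions (divide by 100).
Σpᵢ² = 0.02² + 0.11² + 0.14² + 0.18² + 0.55² = 0.0004 + 0.0121 + 0.0196 + 0.0324 + 0.3025 = 0.3670
B = 1 / 0.3670 = 2.7248
Bₛ = (B − 1)/(n − 1) = (2.7248 − 1)/(5 − 1) = 1.7248/4 = 0.4312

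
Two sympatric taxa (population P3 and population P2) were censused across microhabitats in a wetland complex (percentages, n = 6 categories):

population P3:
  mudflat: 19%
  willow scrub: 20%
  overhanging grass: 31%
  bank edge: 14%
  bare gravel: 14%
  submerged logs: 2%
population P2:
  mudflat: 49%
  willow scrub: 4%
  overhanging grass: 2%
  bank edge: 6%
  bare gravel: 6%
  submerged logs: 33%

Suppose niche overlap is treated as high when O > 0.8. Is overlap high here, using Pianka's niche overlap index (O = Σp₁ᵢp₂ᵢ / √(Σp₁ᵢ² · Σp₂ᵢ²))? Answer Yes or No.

Convert percentages to proportions (divide by 100).
Σ p₁ᵢp₂ᵢ = 0.0931 + 0.0080 + 0.0062 + 0.0084 + 0.0084 + 0.0066 = 0.1307
Σp_1ᵢ² = 0.19² + 0.20² + 0.31² + 0.14² + 0.14² + 0.02² = 0.0361 + 0.0400 + 0.0961 + 0.0196 + 0.0196 + 0.0004 = 0.2118
Σp_2ᵢ² = 0.49² + 0.04² + 0.02² + 0.06² + 0.06² + 0.33² = 0.2401 + 0.0016 + 0.0004 + 0.0036 + 0.0036 + 0.1089 = 0.3582
O = 0.1307 / √(0.2118 × 0.3582) = 0.1307 / 0.27544 = 0.4745
O = 0.4745 < 0.8 → No.

No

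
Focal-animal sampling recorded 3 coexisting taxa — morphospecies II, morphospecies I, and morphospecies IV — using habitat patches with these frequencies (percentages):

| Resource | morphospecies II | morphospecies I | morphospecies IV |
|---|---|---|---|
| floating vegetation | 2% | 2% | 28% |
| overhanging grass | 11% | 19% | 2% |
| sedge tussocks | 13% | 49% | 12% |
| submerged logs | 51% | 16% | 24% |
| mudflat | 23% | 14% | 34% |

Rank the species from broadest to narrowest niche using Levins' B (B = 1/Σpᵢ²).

morphospecies IV > morphospecies I > morphospecies II

Convert percentages to proportions (divide by 100).
Σp_IIᵢ² = 0.02² + 0.11² + 0.13² + 0.51² + 0.23² = 0.0004 + 0.0121 + 0.0169 + 0.2601 + 0.0529 = 0.3424
B_II = 1 / 0.3424 = 2.9206
Σp_Iᵢ² = 0.02² + 0.19² + 0.49² + 0.16² + 0.14² = 0.0004 + 0.0361 + 0.2401 + 0.0256 + 0.0196 = 0.3218
B_I = 1 / 0.3218 = 3.1075
Σp_IVᵢ² = 0.28² + 0.02² + 0.12² + 0.24² + 0.34² = 0.0784 + 0.0004 + 0.0144 + 0.0576 + 0.1156 = 0.2664
B_IV = 1 / 0.2664 = 3.7538
Ranking by B (broadest → narrowest): morphospecies IV (3.75) > morphospecies I (3.11) > morphospecies II (2.92)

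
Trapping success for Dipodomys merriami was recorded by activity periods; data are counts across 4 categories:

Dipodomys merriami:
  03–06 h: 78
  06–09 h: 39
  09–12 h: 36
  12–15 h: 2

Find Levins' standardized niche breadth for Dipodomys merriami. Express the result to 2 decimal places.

Proportions for Dipodomys merriami (n=155): 78/155=0.5032, 39/155=0.2516, 36/155=0.2323, 2/155=0.0129
Σpᵢ² = 0.5032² + 0.2516² + 0.2323² + 0.0129² = 0.253210 + 0.063303 + 0.053963 + 0.000166 = 0.370642
B = 1 / 0.370642 = 2.6980
Bₛ = (B − 1)/(n − 1) = (2.6980 − 1)/(4 − 1) = 1.6980/3 = 0.5660

0.57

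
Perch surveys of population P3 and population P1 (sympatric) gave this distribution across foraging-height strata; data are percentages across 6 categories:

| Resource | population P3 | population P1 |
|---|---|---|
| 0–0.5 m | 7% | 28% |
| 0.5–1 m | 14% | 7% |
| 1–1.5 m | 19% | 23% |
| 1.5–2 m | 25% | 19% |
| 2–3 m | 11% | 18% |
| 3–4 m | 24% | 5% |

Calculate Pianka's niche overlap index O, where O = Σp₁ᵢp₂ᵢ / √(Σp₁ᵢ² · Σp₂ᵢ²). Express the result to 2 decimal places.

Convert percentages to proportions (divide by 100).
Σ p₁ᵢp₂ᵢ = 0.0196 + 0.0098 + 0.0437 + 0.0475 + 0.0198 + 0.0120 = 0.1524
Σp_1ᵢ² = 0.07² + 0.14² + 0.19² + 0.25² + 0.11² + 0.24² = 0.0049 + 0.0196 + 0.0361 + 0.0625 + 0.0121 + 0.0576 = 0.1928
Σp_2ᵢ² = 0.28² + 0.07² + 0.23² + 0.19² + 0.18² + 0.05² = 0.0784 + 0.0049 + 0.0529 + 0.0361 + 0.0324 + 0.0025 = 0.2072
O = 0.1524 / √(0.1928 × 0.2072) = 0.1524 / 0.19987 = 0.7625

0.76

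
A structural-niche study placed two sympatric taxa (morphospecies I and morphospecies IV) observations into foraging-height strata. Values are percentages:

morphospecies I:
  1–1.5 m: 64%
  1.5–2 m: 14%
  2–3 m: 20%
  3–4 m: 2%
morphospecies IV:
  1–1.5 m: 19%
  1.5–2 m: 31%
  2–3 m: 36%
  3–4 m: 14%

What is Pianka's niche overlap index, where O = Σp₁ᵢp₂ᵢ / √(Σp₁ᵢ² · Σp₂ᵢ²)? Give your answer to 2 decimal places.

0.66

Convert percentages to proportions (divide by 100).
Σ p₁ᵢp₂ᵢ = 0.1216 + 0.0434 + 0.0720 + 0.0028 = 0.2398
Σp_1ᵢ² = 0.64² + 0.14² + 0.20² + 0.02² = 0.4096 + 0.0196 + 0.0400 + 0.0004 = 0.4696
Σp_2ᵢ² = 0.19² + 0.31² + 0.36² + 0.14² = 0.0361 + 0.0961 + 0.1296 + 0.0196 = 0.2814
O = 0.2398 / √(0.4696 × 0.2814) = 0.2398 / 0.36352 = 0.6597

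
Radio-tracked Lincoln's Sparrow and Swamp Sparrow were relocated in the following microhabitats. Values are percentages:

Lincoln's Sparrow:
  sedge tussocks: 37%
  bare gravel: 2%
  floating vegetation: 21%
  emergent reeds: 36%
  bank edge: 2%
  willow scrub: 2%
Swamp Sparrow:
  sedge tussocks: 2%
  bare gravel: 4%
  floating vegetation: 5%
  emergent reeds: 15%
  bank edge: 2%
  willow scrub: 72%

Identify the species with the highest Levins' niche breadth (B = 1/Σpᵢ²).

Convert percentages to proportions (divide by 100).
Σp_Lincᵢ² = 0.37² + 0.02² + 0.21² + 0.36² + 0.02² + 0.02² = 0.1369 + 0.0004 + 0.0441 + 0.1296 + 0.0004 + 0.0004 = 0.3118
B_Linc = 1 / 0.3118 = 3.2072
Σp_Swamᵢ² = 0.02² + 0.04² + 0.05² + 0.15² + 0.02² + 0.72² = 0.0004 + 0.0016 + 0.0025 + 0.0225 + 0.0004 + 0.5184 = 0.5458
B_Swam = 1 / 0.5458 = 1.8322
Highest B → broadest niche (most generalist): Lincoln's Sparrow (B = 3.21).

Lincoln's Sparrow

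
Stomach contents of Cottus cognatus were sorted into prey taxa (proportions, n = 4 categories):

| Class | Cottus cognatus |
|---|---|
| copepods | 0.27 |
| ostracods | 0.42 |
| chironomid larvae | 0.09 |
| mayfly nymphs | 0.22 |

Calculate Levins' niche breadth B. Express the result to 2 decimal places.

3.27

Σpᵢ² = 0.27² + 0.42² + 0.09² + 0.22² = 0.0729 + 0.1764 + 0.0081 + 0.0484 = 0.3058
B = 1 / 0.3058 = 3.2701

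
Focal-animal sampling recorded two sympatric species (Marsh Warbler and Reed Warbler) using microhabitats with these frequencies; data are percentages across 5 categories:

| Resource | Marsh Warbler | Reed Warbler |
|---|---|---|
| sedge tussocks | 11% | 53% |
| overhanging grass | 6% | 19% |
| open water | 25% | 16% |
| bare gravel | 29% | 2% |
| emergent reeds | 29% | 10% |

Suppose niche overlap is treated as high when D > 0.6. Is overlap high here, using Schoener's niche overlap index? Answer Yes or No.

Convert percentages to proportions (divide by 100).
Σ|p₁ᵢ − p₂ᵢ| = 0.42 + 0.13 + 0.09 + 0.27 + 0.19 = 1.10
D = 1 − ½ × 1.10 = 1 − 0.550 = 0.4500
D = 0.4500 < 0.6 → No.

No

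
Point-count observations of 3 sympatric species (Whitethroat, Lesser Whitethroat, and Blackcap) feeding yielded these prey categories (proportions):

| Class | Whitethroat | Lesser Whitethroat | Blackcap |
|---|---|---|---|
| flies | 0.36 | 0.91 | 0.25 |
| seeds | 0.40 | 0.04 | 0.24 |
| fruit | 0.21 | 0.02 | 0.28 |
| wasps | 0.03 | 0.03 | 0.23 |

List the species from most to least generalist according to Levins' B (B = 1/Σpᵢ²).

Blackcap > Whitethroat > Lesser Whitethroat

Σp_Whitᵢ² = 0.36² + 0.40² + 0.21² + 0.03² = 0.1296 + 0.1600 + 0.0441 + 0.0009 = 0.3346
B_Whit = 1 / 0.3346 = 2.9886
Σp_Lessᵢ² = 0.91² + 0.04² + 0.02² + 0.03² = 0.8281 + 0.0016 + 0.0004 + 0.0009 = 0.8310
B_Less = 1 / 0.8310 = 1.2034
Σp_Blacᵢ² = 0.25² + 0.24² + 0.28² + 0.23² = 0.0625 + 0.0576 + 0.0784 + 0.0529 = 0.2514
B_Blac = 1 / 0.2514 = 3.9777
Ranking by B (broadest → narrowest): Blackcap (3.98) > Whitethroat (2.99) > Lesser Whitethroat (1.20)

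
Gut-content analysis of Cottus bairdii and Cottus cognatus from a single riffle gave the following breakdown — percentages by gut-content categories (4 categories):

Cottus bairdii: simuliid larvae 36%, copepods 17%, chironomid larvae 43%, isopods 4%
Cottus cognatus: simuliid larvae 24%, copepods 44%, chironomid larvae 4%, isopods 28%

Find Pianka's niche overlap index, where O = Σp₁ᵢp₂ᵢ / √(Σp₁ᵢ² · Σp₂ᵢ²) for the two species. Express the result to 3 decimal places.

0.561

Convert percentages to proportions (divide by 100).
Σ p₁ᵢp₂ᵢ = 0.0864 + 0.0748 + 0.0172 + 0.0112 = 0.1896
Σp_1ᵢ² = 0.36² + 0.17² + 0.43² + 0.04² = 0.1296 + 0.0289 + 0.1849 + 0.0016 = 0.3450
Σp_2ᵢ² = 0.24² + 0.44² + 0.04² + 0.28² = 0.0576 + 0.1936 + 0.0016 + 0.0784 = 0.3312
O = 0.1896 / √(0.3450 × 0.3312) = 0.1896 / 0.338030 = 0.56090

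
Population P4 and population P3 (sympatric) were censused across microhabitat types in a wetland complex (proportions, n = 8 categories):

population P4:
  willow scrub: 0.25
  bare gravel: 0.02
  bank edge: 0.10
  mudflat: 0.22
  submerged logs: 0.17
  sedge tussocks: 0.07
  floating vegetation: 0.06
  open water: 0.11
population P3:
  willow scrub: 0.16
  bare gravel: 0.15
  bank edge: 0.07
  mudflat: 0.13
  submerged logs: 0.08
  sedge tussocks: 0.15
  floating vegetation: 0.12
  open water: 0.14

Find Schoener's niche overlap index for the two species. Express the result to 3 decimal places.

Σ|p₁ᵢ − p₂ᵢ| = 0.09 + 0.13 + 0.03 + 0.09 + 0.09 + 0.08 + 0.06 + 0.03 = 0.60
D = 1 − ½ × 0.60 = 1 − 0.300 = 0.70000

0.700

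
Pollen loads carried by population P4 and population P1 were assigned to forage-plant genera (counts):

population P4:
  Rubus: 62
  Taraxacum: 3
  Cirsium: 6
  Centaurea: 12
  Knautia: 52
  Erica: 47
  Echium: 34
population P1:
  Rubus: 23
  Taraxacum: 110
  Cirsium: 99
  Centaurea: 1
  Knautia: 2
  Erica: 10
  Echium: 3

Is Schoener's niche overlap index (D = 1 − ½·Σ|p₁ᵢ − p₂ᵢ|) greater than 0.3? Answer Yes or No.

No

Proportions for population P4 (n=216): 62/216=0.2870, 3/216=0.0139, 6/216=0.0278, 12/216=0.0556, 52/216=0.2407, 47/216=0.2176, 34/216=0.1574
Proportions for population P1 (n=248): 23/248=0.0927, 110/248=0.4435, 99/248=0.3992, 1/248=0.0040, 2/248=0.0081, 10/248=0.0403, 3/248=0.0121
Σ|p₁ᵢ − p₂ᵢ| = 0.1943 + 0.4296 + 0.3714 + 0.0516 + 0.2326 + 0.1773 + 0.1453 = 1.6021
D = 1 − ½ × 1.6021 = 1 − 0.80105 = 0.19895
D = 0.19895 < 0.3 → No.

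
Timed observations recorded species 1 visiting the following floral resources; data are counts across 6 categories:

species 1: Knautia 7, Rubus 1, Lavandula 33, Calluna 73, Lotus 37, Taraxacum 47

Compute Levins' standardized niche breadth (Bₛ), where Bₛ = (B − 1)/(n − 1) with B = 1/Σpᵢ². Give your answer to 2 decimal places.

0.58

Proportions for species 1 (n=198): 7/198=0.0354, 1/198=0.0051, 33/198=0.1667, 73/198=0.3687, 37/198=0.1869, 47/198=0.2374
Σpᵢ² = 0.0354² + 0.0051² + 0.1667² + 0.3687² + 0.1869² + 0.2374² = 0.001253 + 0.000026 + 0.027789 + 0.135940 + 0.034932 + 0.056359 = 0.256299
B = 1 / 0.256299 = 3.9017
Bₛ = (B − 1)/(n − 1) = (3.9017 − 1)/(6 − 1) = 2.9017/5 = 0.5803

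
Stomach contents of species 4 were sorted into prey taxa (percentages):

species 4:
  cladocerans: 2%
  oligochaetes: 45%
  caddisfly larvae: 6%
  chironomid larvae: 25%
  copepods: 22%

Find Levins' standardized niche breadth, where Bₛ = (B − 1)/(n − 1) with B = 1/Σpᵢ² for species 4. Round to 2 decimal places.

0.54

Convert percentages to proportions (divide by 100).
Σpᵢ² = 0.02² + 0.45² + 0.06² + 0.25² + 0.22² = 0.0004 + 0.2025 + 0.0036 + 0.0625 + 0.0484 = 0.3174
B = 1 / 0.3174 = 3.1506
Bₛ = (B − 1)/(n − 1) = (3.1506 − 1)/(5 − 1) = 2.1506/4 = 0.5377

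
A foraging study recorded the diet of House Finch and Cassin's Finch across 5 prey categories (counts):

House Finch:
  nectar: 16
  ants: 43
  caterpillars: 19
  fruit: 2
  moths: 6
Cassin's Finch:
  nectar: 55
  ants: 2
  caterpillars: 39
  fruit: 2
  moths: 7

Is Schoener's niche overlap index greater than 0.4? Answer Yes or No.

Yes

Proportions for House Finch (n=86): 16/86=0.1860, 43/86=0.5000, 19/86=0.2209, 2/86=0.0233, 6/86=0.0698
Proportions for Cassin's Finch (n=105): 55/105=0.5238, 2/105=0.0190, 39/105=0.3714, 2/105=0.0190, 7/105=0.0667
Σ|p₁ᵢ − p₂ᵢ| = 0.3378 + 0.4810 + 0.1505 + 0.0043 + 0.0031 = 0.9767
D = 1 − ½ × 0.9767 = 1 − 0.48835 = 0.51165
D = 0.51165 > 0.4 → Yes.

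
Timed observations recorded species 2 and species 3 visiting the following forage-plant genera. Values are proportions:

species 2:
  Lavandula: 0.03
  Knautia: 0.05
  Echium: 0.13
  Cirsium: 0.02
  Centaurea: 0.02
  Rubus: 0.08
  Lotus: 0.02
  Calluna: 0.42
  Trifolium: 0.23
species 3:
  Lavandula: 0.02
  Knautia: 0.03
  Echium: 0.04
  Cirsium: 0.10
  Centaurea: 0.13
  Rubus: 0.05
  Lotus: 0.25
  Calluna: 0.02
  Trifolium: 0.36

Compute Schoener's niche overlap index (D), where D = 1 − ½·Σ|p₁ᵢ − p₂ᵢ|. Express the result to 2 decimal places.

0.45

Σ|p₁ᵢ − p₂ᵢ| = 0.01 + 0.02 + 0.09 + 0.08 + 0.11 + 0.03 + 0.23 + 0.40 + 0.13 = 1.10
D = 1 − ½ × 1.10 = 1 − 0.550 = 0.4500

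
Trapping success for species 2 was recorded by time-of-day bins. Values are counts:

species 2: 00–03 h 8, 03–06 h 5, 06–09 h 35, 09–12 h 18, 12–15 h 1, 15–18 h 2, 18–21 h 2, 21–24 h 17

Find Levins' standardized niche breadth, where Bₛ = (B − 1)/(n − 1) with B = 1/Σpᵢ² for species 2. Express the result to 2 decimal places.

Proportions for species 2 (n=88): 8/88=0.0909, 5/88=0.0568, 35/88=0.3977, 18/88=0.2045, 1/88=0.0114, 2/88=0.0227, 2/88=0.0227, 17/88=0.1932
Σpᵢ² = 0.0909² + 0.0568² + 0.3977² + 0.2045² + 0.0114² + 0.0227² + 0.0227² + 0.1932² = 0.008263 + 0.003226 + 0.158165 + 0.041820 + 0.000130 + 0.000515 + 0.000515 + 0.037326 = 0.249960
B = 1 / 0.249960 = 4.0006
Bₛ = (B − 1)/(n − 1) = (4.0006 − 1)/(8 − 1) = 3.0006/7 = 0.4287

0.43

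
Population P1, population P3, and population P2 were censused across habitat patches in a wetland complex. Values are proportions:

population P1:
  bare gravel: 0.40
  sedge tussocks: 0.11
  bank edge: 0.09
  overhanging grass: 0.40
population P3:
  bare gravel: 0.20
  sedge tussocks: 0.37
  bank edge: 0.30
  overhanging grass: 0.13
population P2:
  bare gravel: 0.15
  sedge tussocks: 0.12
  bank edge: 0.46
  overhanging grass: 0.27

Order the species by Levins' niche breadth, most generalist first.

Σp_P1ᵢ² = 0.40² + 0.11² + 0.09² + 0.40² = 0.1600 + 0.0121 + 0.0081 + 0.1600 = 0.3402
B_P1 = 1 / 0.3402 = 2.9394
Σp_P3ᵢ² = 0.20² + 0.37² + 0.30² + 0.13² = 0.0400 + 0.1369 + 0.0900 + 0.0169 = 0.2838
B_P3 = 1 / 0.2838 = 3.5236
Σp_P2ᵢ² = 0.15² + 0.12² + 0.46² + 0.27² = 0.0225 + 0.0144 + 0.2116 + 0.0729 = 0.3214
B_P2 = 1 / 0.3214 = 3.1114
Ranking by B (broadest → narrowest): population P3 (3.52) > population P2 (3.11) > population P1 (2.94)

population P3 > population P2 > population P1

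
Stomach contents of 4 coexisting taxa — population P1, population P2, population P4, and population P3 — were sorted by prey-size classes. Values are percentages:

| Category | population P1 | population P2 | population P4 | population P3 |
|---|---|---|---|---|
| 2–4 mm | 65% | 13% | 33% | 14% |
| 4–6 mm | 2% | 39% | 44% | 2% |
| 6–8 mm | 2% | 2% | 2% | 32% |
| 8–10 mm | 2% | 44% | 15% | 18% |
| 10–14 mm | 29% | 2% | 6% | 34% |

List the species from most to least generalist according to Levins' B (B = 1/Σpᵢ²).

Convert percentages to proportions (divide by 100).
Σp_P1ᵢ² = 0.65² + 0.02² + 0.02² + 0.02² + 0.29² = 0.4225 + 0.0004 + 0.0004 + 0.0004 + 0.0841 = 0.5078
B_P1 = 1 / 0.5078 = 1.9693
Σp_P2ᵢ² = 0.13² + 0.39² + 0.02² + 0.44² + 0.02² = 0.0169 + 0.1521 + 0.0004 + 0.1936 + 0.0004 = 0.3634
B_P2 = 1 / 0.3634 = 2.7518
Σp_P4ᵢ² = 0.33² + 0.44² + 0.02² + 0.15² + 0.06² = 0.1089 + 0.1936 + 0.0004 + 0.0225 + 0.0036 = 0.3290
B_P4 = 1 / 0.3290 = 3.0395
Σp_P3ᵢ² = 0.14² + 0.02² + 0.32² + 0.18² + 0.34² = 0.0196 + 0.0004 + 0.1024 + 0.0324 + 0.1156 = 0.2704
B_P3 = 1 / 0.2704 = 3.6982
Ranking by B (broadest → narrowest): population P3 (3.70) > population P4 (3.04) > population P2 (2.75) > population P1 (1.97)

population P3 > population P4 > population P2 > population P1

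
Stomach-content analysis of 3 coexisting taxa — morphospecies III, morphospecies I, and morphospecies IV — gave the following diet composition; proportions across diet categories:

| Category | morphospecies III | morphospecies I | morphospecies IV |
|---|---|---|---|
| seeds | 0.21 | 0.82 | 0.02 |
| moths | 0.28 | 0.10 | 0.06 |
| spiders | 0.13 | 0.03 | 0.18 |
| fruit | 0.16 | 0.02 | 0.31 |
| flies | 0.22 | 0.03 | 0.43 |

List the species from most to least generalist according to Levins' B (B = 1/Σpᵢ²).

morphospecies III > morphospecies IV > morphospecies I

Σp_IIIᵢ² = 0.21² + 0.28² + 0.13² + 0.16² + 0.22² = 0.0441 + 0.0784 + 0.0169 + 0.0256 + 0.0484 = 0.2134
B_III = 1 / 0.2134 = 4.6860
Σp_Iᵢ² = 0.82² + 0.10² + 0.03² + 0.02² + 0.03² = 0.6724 + 0.0100 + 0.0009 + 0.0004 + 0.0009 = 0.6846
B_I = 1 / 0.6846 = 1.4607
Σp_IVᵢ² = 0.02² + 0.06² + 0.18² + 0.31² + 0.43² = 0.0004 + 0.0036 + 0.0324 + 0.0961 + 0.1849 = 0.3174
B_IV = 1 / 0.3174 = 3.1506
Ranking by B (broadest → narrowest): morphospecies III (4.69) > morphospecies IV (3.15) > morphospecies I (1.46)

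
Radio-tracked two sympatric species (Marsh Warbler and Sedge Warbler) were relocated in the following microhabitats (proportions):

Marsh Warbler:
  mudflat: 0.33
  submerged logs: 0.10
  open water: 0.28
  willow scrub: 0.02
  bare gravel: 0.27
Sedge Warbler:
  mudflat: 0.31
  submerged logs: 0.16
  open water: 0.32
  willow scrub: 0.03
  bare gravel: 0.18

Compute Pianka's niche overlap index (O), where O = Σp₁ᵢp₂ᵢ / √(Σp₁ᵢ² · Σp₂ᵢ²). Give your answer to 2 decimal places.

Σ p₁ᵢp₂ᵢ = 0.1023 + 0.0160 + 0.0896 + 0.0006 + 0.0486 = 0.2571
Σp_1ᵢ² = 0.33² + 0.10² + 0.28² + 0.02² + 0.27² = 0.1089 + 0.0100 + 0.0784 + 0.0004 + 0.0729 = 0.2706
Σp_2ᵢ² = 0.31² + 0.16² + 0.32² + 0.03² + 0.18² = 0.0961 + 0.0256 + 0.1024 + 0.0009 + 0.0324 = 0.2574
O = 0.2571 / √(0.2706 × 0.2574) = 0.2571 / 0.26392 = 0.9742

0.97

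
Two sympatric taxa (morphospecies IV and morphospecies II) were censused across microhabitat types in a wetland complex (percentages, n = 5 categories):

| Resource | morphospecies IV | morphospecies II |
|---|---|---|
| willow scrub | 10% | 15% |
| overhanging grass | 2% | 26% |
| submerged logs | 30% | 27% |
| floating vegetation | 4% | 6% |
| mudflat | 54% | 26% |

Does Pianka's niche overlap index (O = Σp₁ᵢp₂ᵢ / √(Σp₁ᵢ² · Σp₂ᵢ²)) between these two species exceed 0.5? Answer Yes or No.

Convert percentages to proportions (divide by 100).
Σ p₁ᵢp₂ᵢ = 0.0150 + 0.0052 + 0.0810 + 0.0024 + 0.1404 = 0.2440
Σp_1ᵢ² = 0.10² + 0.02² + 0.30² + 0.04² + 0.54² = 0.0100 + 0.0004 + 0.0900 + 0.0016 + 0.2916 = 0.3936
Σp_2ᵢ² = 0.15² + 0.26² + 0.27² + 0.06² + 0.26² = 0.0225 + 0.0676 + 0.0729 + 0.0036 + 0.0676 = 0.2342
O = 0.2440 / √(0.3936 × 0.2342) = 0.2440 / 0.30361 = 0.8037
O = 0.8037 > 0.5 → Yes.

Yes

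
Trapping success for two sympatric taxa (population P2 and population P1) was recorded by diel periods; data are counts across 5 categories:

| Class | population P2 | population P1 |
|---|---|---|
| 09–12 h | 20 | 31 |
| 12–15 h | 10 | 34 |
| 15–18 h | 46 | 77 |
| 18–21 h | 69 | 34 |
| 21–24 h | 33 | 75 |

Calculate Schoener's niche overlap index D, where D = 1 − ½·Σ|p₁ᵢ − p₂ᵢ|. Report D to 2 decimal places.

0.75

Proportions for population P2 (n=178): 20/178=0.1124, 10/178=0.0562, 46/178=0.2584, 69/178=0.3876, 33/178=0.1854
Proportions for population P1 (n=251): 31/251=0.1235, 34/251=0.1355, 77/251=0.3068, 34/251=0.1355, 75/251=0.2988
Σ|p₁ᵢ − p₂ᵢ| = 0.0111 + 0.0793 + 0.0484 + 0.2521 + 0.1134 = 0.5043
D = 1 − ½ × 0.5043 = 1 − 0.25215 = 0.74785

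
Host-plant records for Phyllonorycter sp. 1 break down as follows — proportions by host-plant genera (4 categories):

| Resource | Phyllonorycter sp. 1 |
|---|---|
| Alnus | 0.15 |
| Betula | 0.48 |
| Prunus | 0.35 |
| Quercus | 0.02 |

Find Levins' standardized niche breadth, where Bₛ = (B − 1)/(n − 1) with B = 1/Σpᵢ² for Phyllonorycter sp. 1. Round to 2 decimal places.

0.55

Σpᵢ² = 0.15² + 0.48² + 0.35² + 0.02² = 0.0225 + 0.2304 + 0.1225 + 0.0004 = 0.3758
B = 1 / 0.3758 = 2.6610
Bₛ = (B − 1)/(n − 1) = (2.6610 − 1)/(4 − 1) = 1.6610/3 = 0.5537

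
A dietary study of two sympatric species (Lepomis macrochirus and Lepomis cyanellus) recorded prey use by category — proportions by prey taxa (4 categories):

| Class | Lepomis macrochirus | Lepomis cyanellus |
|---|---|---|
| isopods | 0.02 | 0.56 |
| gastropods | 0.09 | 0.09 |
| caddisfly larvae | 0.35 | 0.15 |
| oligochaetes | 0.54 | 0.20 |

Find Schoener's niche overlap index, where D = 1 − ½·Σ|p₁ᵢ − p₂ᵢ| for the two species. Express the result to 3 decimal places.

Σ|p₁ᵢ − p₂ᵢ| = 0.54 + 0.00 + 0.20 + 0.34 = 1.08
D = 1 − ½ × 1.08 = 1 − 0.540 = 0.46000

0.460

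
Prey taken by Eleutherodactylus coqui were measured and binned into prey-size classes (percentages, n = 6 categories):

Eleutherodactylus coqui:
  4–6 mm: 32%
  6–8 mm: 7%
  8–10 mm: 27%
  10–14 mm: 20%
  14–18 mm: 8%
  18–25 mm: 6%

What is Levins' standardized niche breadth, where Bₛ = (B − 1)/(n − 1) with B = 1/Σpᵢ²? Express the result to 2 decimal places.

Convert percentages to proportions (divide by 100).
Σpᵢ² = 0.32² + 0.07² + 0.27² + 0.20² + 0.08² + 0.06² = 0.1024 + 0.0049 + 0.0729 + 0.0400 + 0.0064 + 0.0036 = 0.2302
B = 1 / 0.2302 = 4.3440
Bₛ = (B − 1)/(n − 1) = (4.3440 − 1)/(6 − 1) = 3.3440/5 = 0.6688

0.67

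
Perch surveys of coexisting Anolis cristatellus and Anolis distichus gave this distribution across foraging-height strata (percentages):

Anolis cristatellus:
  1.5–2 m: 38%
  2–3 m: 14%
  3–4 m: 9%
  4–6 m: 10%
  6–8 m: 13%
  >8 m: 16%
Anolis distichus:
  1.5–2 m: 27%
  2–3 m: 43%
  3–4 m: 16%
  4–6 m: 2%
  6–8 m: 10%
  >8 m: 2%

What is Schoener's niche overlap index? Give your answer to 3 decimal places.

Convert percentages to proportions (divide by 100).
Σ|p₁ᵢ − p₂ᵢ| = 0.11 + 0.29 + 0.07 + 0.08 + 0.03 + 0.14 = 0.72
D = 1 − ½ × 0.72 = 1 − 0.360 = 0.64000

0.640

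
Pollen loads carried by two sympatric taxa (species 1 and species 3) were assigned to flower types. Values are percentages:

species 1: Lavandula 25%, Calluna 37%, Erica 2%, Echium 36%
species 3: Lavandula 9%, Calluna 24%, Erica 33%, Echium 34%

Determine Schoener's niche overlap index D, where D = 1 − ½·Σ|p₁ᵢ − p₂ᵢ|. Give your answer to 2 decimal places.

Convert percentages to proportions (divide by 100).
Σ|p₁ᵢ − p₂ᵢ| = 0.16 + 0.13 + 0.31 + 0.02 = 0.62
D = 1 − ½ × 0.62 = 1 − 0.310 = 0.6900

0.69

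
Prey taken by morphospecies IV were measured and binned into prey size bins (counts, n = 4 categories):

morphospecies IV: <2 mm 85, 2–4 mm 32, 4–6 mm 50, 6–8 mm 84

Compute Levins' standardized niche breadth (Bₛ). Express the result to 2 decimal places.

0.85

Proportions for morphospecies IV (n=251): 85/251=0.3386, 32/251=0.1275, 50/251=0.1992, 84/251=0.3347
Σpᵢ² = 0.3386² + 0.1275² + 0.1992² + 0.3347² = 0.114650 + 0.016256 + 0.039681 + 0.112024 = 0.282611
B = 1 / 0.282611 = 3.5384
Bₛ = (B − 1)/(n − 1) = (3.5384 − 1)/(4 − 1) = 2.5384/3 = 0.8461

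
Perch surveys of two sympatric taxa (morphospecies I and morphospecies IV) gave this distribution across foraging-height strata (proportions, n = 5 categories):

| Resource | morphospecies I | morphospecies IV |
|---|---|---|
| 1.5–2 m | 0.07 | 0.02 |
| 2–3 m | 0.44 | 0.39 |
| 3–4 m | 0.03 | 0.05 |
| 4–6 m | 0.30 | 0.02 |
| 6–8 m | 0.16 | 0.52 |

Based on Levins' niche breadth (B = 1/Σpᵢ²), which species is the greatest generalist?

Σp_Iᵢ² = 0.07² + 0.44² + 0.03² + 0.30² + 0.16² = 0.0049 + 0.1936 + 0.0009 + 0.0900 + 0.0256 = 0.3150
B_I = 1 / 0.3150 = 3.1746
Σp_IVᵢ² = 0.02² + 0.39² + 0.05² + 0.02² + 0.52² = 0.0004 + 0.1521 + 0.0025 + 0.0004 + 0.2704 = 0.4258
B_IV = 1 / 0.4258 = 2.3485
Highest B → broadest niche (most generalist): morphospecies I (B = 3.17).

morphospecies I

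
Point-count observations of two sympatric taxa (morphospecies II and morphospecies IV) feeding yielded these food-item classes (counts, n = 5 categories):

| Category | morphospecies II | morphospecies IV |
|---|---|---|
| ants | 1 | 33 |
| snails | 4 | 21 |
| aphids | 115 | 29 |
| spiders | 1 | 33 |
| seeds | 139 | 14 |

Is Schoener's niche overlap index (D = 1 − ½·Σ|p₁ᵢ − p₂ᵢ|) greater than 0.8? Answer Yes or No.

No

Proportions for morphospecies II (n=260): 1/260=0.0038, 4/260=0.0154, 115/260=0.4423, 1/260=0.0038, 139/260=0.5346
Proportions for morphospecies IV (n=130): 33/130=0.2538, 21/130=0.1615, 29/130=0.2231, 33/130=0.2538, 14/130=0.1077
Σ|p₁ᵢ − p₂ᵢ| = 0.2500 + 0.1461 + 0.2192 + 0.2500 + 0.4269 = 1.2922
D = 1 − ½ × 1.2922 = 1 − 0.64610 = 0.35390
D = 0.35390 < 0.8 → No.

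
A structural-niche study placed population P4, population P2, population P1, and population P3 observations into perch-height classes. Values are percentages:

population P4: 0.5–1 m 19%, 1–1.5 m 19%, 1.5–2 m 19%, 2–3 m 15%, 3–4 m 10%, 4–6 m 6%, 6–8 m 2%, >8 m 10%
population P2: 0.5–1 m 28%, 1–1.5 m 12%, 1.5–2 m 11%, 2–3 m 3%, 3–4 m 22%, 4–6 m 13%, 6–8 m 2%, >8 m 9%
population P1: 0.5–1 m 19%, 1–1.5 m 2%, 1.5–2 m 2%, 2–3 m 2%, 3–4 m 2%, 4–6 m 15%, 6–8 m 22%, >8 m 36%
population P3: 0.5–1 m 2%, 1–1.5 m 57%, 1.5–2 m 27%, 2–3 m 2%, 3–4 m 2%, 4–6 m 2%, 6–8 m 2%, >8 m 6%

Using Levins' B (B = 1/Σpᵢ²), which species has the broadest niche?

population P4

Convert percentages to proportions (divide by 100).
Σp_P4ᵢ² = 0.19² + 0.19² + 0.19² + 0.15² + 0.10² + 0.06² + 0.02² + 0.10² = 0.0361 + 0.0361 + 0.0361 + 0.0225 + 0.0100 + 0.0036 + 0.0004 + 0.0100 = 0.1548
B_P4 = 1 / 0.1548 = 6.4599
Σp_P2ᵢ² = 0.28² + 0.12² + 0.11² + 0.03² + 0.22² + 0.13² + 0.02² + 0.09² = 0.0784 + 0.0144 + 0.0121 + 0.0009 + 0.0484 + 0.0169 + 0.0004 + 0.0081 = 0.1796
B_P2 = 1 / 0.1796 = 5.5679
Σp_P1ᵢ² = 0.19² + 0.02² + 0.02² + 0.02² + 0.02² + 0.15² + 0.22² + 0.36² = 0.0361 + 0.0004 + 0.0004 + 0.0004 + 0.0004 + 0.0225 + 0.0484 + 0.1296 = 0.2382
B_P1 = 1 / 0.2382 = 4.1982
Σp_P3ᵢ² = 0.02² + 0.57² + 0.27² + 0.02² + 0.02² + 0.02² + 0.02² + 0.06² = 0.0004 + 0.3249 + 0.0729 + 0.0004 + 0.0004 + 0.0004 + 0.0004 + 0.0036 = 0.4034
B_P3 = 1 / 0.4034 = 2.4789
Highest B → broadest niche (most generalist): population P4 (B = 6.46).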